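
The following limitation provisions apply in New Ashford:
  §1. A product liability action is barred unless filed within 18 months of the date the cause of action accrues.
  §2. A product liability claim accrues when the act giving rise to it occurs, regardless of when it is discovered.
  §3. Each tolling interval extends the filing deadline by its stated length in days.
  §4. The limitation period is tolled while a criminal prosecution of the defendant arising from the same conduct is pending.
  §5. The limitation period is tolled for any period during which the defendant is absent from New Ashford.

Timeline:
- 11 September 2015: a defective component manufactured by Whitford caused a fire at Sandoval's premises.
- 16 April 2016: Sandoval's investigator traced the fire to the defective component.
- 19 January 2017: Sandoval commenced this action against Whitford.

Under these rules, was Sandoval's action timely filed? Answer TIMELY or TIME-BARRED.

TIMELY

Because the rule ties accrual to occurrence, the claim accrued on 11 September 2015, not on the 16 April 2016 discovery date.
The untolled deadline — 18 months after 11 September 2015 — is 11 March 2017.
The 19 January 2017 filing precedes the 11 March 2017 deadline; the claim is timely.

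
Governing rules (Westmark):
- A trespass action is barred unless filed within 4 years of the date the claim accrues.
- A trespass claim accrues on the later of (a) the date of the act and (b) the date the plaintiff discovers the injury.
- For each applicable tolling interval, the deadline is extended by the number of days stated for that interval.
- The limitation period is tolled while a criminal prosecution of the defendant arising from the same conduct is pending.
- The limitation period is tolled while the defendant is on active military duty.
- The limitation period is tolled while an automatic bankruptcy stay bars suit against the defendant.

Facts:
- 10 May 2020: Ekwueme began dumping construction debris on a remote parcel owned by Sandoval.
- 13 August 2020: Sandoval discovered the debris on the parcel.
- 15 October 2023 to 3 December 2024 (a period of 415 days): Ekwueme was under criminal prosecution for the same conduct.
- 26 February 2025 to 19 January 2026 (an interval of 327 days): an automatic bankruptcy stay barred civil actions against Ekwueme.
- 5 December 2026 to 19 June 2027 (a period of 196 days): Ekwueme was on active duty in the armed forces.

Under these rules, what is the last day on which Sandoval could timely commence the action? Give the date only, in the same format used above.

25 August 2026

Taking the later of the act (10 May 2020) and discovery (13 August 2020), the claim accrued on 13 August 2020.
Adding the 4 years base period to 13 August 2020 gives a deadline of 13 August 2024, before any tolling.
The pending criminal prosecution from 15 October 2023 to 3 December 2024 tolled the period for 415 days, extending the deadline to 2 October 2025.
The period was tolled for 327 days by the automatic bankruptcy stay (26 February 2025 to 19 January 2026), pushing the deadline to 25 August 2026.
The defendant's active military service starting 5 December 2026 came too late — the period had run on 25 August 2026 — and so does not extend the deadline.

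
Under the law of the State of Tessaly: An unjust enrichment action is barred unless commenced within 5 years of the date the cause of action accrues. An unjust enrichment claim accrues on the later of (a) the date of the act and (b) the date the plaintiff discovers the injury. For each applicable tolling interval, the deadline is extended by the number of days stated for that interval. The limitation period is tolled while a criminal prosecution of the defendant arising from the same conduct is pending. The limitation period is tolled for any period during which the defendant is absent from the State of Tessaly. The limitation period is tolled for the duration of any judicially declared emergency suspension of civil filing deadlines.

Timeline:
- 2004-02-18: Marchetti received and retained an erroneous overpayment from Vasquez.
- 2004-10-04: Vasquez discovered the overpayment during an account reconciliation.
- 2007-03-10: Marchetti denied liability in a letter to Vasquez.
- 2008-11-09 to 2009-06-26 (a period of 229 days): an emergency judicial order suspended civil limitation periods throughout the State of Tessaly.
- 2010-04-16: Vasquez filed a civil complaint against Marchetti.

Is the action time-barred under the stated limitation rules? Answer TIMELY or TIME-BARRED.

The claim accrued on 2004-10-04 — the later of the 2004-02-18 act and the 2004-10-04 discovery.
5 years from 2004-10-04 is 2009-10-04.
The emergency suspension of filing deadlines from 2008-11-09 to 2009-06-26 tolled the period for 229 days, extending the deadline to 2010-05-21.
The other events in the timeline have no effect on the limitation period under the stated rules.
Filing on 2010-04-16 beat the 2010-05-21 deadline — the action is timely.

TIMELY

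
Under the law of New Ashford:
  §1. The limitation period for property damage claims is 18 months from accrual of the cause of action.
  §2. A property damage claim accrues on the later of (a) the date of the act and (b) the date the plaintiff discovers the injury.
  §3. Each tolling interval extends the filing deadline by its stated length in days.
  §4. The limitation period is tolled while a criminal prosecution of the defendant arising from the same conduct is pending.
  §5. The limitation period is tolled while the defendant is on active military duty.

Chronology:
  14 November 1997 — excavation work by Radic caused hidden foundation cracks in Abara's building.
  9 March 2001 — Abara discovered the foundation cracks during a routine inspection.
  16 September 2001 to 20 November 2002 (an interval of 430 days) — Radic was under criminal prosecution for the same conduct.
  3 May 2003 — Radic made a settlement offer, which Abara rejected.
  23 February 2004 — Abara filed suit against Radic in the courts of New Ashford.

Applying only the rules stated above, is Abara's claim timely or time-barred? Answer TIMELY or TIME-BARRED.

TIME-BARRED

Taking the later of the act (14 November 1997) and discovery (9 March 2001), the claim accrued on 9 March 2001.
The untolled deadline — 18 months after 9 March 2001 — is 9 September 2002.
The period was tolled for 430 days by the pending criminal prosecution (16 September 2001 to 20 November 2002), pushing the deadline to 13 November 2003.
None of the other events listed affects the running of the period under the stated rules.
Abara filed on 23 February 2004, after the 13 November 2003 deadline, so the action is time-barred.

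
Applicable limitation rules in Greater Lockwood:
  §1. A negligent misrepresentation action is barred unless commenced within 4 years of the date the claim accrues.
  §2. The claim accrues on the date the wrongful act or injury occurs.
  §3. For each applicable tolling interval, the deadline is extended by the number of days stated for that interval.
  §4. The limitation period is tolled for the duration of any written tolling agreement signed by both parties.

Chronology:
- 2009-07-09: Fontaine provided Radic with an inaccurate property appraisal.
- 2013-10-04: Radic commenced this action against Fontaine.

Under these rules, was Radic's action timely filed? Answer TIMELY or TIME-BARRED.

The claim accrued on 2009-07-09, the date of the act.
4 years from 2009-07-09 is 2013-07-09.
The 2013-10-04 filing falls after the 2013-07-09 deadline; the claim is time-barred.

TIME-BARRED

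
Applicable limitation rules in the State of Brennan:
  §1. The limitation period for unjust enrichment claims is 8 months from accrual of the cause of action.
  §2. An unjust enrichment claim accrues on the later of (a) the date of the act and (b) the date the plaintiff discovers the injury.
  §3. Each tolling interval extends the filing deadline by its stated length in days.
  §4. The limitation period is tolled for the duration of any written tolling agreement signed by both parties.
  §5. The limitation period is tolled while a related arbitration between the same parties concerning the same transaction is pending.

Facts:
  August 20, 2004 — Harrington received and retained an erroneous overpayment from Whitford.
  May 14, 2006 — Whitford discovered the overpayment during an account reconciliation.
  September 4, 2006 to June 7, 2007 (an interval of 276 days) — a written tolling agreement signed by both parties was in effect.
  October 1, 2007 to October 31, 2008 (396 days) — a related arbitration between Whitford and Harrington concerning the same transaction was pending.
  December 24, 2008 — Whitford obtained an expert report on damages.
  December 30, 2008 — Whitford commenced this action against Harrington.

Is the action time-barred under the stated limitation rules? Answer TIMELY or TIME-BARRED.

The claim accrued on May 14, 2006 — the later of the August 20, 2004 act and the May 14, 2006 discovery.
Adding the 8 months base period to May 14, 2006 gives a deadline of January 14, 2007, before any tolling.
The period was tolled for 276 days by the written tolling agreement (September 4, 2006 to June 7, 2007), pushing the deadline to October 17, 2007.
Because the pending related arbitration ran from October 1, 2007 to October 31, 2008, the deadline is extended by 396 days to November 16, 2008.
The other events in the timeline have no effect on the limitation period under the stated rules.
Filing on December 30, 2008 missed the November 16, 2008 deadline — the action is time-barred.

TIME-BARRED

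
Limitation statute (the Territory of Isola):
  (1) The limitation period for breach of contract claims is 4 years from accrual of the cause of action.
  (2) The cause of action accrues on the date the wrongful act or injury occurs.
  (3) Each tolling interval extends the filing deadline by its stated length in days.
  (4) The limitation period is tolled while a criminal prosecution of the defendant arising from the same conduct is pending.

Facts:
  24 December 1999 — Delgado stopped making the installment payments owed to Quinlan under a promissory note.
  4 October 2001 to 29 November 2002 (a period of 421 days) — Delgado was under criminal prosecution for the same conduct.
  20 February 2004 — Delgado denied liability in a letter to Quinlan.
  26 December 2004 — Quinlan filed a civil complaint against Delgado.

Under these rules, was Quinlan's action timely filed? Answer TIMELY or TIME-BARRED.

TIMELY

The claim accrued on 24 December 1999, when the wrongful act occurred.
4 years from 24 December 1999 is 24 December 2003.
The pending criminal prosecution from 4 October 2001 to 29 November 2002 tolled the period for 421 days, extending the deadline to 17 February 2005.
Nothing else in the chronology tolls or restarts the period.
Filing on 26 December 2004 beat the 17 February 2005 deadline — the action is timely.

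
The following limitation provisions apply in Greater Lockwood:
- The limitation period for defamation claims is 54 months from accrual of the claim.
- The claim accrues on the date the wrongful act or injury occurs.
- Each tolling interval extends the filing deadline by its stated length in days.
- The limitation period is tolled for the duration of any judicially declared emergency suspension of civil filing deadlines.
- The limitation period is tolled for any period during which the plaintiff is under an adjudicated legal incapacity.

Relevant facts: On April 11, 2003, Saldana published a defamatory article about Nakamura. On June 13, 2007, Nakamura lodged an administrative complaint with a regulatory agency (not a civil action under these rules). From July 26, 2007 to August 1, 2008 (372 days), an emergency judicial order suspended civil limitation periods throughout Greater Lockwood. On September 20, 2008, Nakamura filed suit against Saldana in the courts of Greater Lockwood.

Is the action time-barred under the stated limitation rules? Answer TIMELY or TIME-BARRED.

The limitation period began to run on April 11, 2003.
54 months from April 11, 2003 is October 11, 2007.
The emergency suspension of filing deadlines from July 26, 2007 to August 1, 2008 tolled the period for 372 days, extending the deadline to October 17, 2008.
Nothing else in the chronology tolls or restarts the period.
Nakamura filed on September 20, 2008, before the October 17, 2008 deadline, so the action is timely.

TIMELY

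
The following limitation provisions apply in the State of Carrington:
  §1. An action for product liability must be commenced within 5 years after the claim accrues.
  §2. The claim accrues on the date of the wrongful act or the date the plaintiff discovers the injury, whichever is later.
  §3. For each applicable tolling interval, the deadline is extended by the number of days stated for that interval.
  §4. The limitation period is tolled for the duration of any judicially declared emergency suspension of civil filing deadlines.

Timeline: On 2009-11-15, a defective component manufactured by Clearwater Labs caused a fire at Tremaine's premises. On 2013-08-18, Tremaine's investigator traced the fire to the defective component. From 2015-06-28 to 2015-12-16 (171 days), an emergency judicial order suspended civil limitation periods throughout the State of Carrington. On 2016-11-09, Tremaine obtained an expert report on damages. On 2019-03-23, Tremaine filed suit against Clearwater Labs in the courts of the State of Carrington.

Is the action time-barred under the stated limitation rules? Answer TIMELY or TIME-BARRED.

TIME-BARRED

Taking the later of the act (2009-11-15) and discovery (2013-08-18), the claim accrued on 2013-08-18.
Adding the 5 years base period to 2013-08-18 gives a deadline of 2018-08-18, before any tolling.
The emergency suspension of filing deadlines from 2015-06-28 to 2015-12-16 tolled the period for 171 days, extending the deadline to 2019-02-05.
Nothing else in the chronology tolls or restarts the period.
The 2019-03-23 filing falls after the 2019-02-05 deadline; the claim is time-barred.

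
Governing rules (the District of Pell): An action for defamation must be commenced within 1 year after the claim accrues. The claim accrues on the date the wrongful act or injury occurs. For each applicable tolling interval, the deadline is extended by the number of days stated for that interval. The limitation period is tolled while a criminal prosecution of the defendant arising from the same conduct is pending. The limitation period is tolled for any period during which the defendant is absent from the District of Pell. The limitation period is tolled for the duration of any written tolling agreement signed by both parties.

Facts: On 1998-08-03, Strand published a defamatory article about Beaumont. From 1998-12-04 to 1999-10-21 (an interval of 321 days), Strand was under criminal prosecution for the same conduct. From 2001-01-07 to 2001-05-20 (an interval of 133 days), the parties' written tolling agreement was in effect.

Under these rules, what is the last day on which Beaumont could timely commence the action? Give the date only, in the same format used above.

The limitation period began to run on 1998-08-03.
Adding the 1 year base period to 1998-08-03 gives a deadline of 1999-08-03, before any tolling.
The period was tolled for 321 days by the pending criminal prosecution (1998-12-04 to 1999-10-21), pushing the deadline to 2000-06-19.
The written tolling agreement from 2001-01-07 to 2001-05-20 began after the period had already run on 2000-06-19, so it has no tolling effect.

2000-06-19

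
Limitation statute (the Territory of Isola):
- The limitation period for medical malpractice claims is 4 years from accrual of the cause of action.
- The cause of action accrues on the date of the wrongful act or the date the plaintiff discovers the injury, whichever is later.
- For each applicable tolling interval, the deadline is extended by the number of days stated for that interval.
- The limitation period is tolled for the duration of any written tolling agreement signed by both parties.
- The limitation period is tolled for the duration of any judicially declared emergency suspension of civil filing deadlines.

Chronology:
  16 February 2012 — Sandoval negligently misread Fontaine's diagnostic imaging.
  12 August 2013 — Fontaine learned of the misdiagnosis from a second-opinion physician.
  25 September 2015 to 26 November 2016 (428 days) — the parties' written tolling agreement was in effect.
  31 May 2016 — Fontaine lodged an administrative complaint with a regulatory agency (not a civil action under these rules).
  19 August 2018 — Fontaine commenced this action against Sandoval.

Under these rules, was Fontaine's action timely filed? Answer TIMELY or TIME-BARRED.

TIMELY

The claim accrued on 12 August 2013 — the later of the 16 February 2012 act and the 12 August 2013 discovery.
Adding the 4 years base period to 12 August 2013 gives a deadline of 12 August 2017, before any tolling.
The period was tolled for 428 days by the written tolling agreement (25 September 2015 to 26 November 2016), pushing the deadline to 14 October 2018.
None of the other events listed affects the running of the period under the stated rules.
Filing on 19 August 2018 beat the 14 October 2018 deadline — the action is timely.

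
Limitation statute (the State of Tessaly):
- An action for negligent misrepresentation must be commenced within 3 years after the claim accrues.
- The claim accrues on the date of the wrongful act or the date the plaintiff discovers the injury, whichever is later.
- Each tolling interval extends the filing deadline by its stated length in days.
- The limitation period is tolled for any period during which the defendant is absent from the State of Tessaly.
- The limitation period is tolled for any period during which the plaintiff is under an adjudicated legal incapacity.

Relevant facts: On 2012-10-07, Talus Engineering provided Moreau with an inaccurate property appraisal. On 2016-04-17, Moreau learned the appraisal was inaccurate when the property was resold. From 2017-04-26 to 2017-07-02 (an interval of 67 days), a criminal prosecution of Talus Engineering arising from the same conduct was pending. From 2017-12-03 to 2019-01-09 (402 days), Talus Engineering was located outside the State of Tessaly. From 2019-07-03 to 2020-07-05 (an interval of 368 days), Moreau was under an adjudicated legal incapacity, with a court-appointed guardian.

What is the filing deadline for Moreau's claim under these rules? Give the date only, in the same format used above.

The claim accrued on 2016-04-17 — the later of the 2012-10-07 act and the 2016-04-17 discovery.
3 years from 2016-04-17 is 2019-04-17.
The defendant's absence from the jurisdiction from 2017-12-03 to 2019-01-09 tolled the period for 402 days, extending the deadline to 2020-05-23.
The plaintiff's legal incapacity from 2019-07-03 to 2020-07-05 tolled the period for 368 days, extending the deadline to 2021-05-26.
Although a criminal prosecution ran from 2017-04-26 to 2017-07-02, the stated rules do not make that a tolling event, so it is disregarded.

2021-05-26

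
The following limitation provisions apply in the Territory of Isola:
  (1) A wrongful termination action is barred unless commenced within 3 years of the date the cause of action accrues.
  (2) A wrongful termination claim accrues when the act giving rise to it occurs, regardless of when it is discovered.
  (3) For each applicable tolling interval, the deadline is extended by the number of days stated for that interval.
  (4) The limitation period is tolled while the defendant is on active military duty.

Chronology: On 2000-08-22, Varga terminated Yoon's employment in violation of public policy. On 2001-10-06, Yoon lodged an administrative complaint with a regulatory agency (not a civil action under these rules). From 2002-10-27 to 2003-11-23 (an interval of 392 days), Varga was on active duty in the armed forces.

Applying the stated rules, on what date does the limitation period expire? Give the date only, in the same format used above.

The claim accrued on 2000-08-22, when the wrongful act occurred.
Adding the 3 years base period to 2000-08-22 gives a deadline of 2003-08-22, before any tolling.
Because the defendant's active military service ran from 2002-10-27 to 2003-11-23, the deadline is extended by 392 days to 2004-09-17.
Nothing else in the chronology tolls or restarts the period.

2004-09-17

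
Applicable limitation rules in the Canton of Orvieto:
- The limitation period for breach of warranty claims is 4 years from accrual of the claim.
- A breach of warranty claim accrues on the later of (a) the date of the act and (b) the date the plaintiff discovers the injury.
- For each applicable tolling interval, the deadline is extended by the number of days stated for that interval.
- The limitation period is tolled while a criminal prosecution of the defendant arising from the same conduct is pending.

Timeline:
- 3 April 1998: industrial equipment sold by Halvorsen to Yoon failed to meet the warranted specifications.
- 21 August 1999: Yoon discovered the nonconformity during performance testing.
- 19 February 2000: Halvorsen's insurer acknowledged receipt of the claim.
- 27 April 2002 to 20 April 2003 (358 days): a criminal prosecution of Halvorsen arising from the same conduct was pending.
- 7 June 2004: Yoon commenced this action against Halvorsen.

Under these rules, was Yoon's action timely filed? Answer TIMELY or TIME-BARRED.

Because discovery on 21 August 1999 post-dates the 3 April 1998 act, accrual under the later-of rule falls on 21 August 1999.
The untolled deadline — 4 years after 21 August 1999 — is 21 August 2003.
The pending criminal prosecution from 27 April 2002 to 20 April 2003 tolled the period for 358 days, extending the deadline to 13 August 2004.
None of the other events listed affects the running of the period under the stated rules.
Filing on 7 June 2004 beat the 13 August 2004 deadline — the action is timely.

TIMELY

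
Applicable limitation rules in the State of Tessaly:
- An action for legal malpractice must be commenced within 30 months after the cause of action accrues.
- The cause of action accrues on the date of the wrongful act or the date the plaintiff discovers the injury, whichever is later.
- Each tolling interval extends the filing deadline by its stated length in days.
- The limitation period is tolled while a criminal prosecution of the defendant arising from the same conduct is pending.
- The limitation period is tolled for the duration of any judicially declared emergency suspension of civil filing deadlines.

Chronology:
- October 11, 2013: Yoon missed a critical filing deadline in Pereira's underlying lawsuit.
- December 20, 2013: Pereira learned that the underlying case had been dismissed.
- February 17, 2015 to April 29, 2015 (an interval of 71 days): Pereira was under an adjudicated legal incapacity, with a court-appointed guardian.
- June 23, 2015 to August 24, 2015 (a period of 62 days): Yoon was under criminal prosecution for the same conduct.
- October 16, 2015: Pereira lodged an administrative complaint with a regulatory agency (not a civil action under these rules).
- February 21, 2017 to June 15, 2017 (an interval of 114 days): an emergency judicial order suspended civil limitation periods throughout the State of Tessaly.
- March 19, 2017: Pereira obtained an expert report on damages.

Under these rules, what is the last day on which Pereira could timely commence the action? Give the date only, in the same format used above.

Because discovery on December 20, 2013 post-dates the October 11, 2013 act, accrual under the later-of rule falls on December 20, 2013.
Adding the 30 months base period to December 20, 2013 gives a deadline of June 20, 2016, before any tolling.
The pending criminal prosecution from June 23, 2015 to August 24, 2015 tolled the period for 62 days, extending the deadline to August 21, 2016.
The emergency suspension of filing deadlines starting February 21, 2017 came too late — the period had run on August 21, 2016 — and so does not extend the deadline.
The plaintiff's legal incapacity from February 17, 2015 to April 29, 2015 does not toll the period, because no stated rule makes the plaintiff's incapacity a tolling event.
None of the other events listed affects the running of the period under the stated rules.

August 21, 2016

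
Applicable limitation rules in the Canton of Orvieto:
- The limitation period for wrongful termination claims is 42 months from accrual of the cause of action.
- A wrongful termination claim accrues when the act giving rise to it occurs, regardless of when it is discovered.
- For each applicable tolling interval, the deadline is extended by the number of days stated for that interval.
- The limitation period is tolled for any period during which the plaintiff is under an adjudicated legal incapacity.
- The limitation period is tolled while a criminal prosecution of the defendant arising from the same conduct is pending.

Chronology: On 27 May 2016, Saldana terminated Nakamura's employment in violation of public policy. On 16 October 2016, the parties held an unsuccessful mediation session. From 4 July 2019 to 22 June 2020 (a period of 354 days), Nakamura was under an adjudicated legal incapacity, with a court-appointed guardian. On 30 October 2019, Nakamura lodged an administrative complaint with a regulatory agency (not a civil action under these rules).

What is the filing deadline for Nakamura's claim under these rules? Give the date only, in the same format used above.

15 November 2020

The cause of action accrued on 27 May 2016, the date of the act.
Adding the 42 months base period to 27 May 2016 gives a deadline of 27 November 2019, before any tolling.
Because the plaintiff's legal incapacity ran from 4 July 2019 to 22 June 2020, the deadline is extended by 354 days to 15 November 2020.
Nothing else in the chronology tolls or restarts the period.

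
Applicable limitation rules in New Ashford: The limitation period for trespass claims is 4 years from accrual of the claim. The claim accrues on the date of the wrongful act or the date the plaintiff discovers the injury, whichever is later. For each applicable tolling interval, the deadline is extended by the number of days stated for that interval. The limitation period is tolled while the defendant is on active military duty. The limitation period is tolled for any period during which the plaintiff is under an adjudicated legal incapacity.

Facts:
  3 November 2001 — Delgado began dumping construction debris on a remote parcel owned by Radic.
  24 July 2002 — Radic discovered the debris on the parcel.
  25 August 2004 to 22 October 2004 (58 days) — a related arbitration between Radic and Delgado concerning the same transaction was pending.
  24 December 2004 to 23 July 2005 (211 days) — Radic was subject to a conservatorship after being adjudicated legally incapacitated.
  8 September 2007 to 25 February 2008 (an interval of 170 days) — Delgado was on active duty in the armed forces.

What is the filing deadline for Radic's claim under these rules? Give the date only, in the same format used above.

20 February 2007

Taking the later of the act (3 November 2001) and discovery (24 July 2002), the claim accrued on 24 July 2002.
4 years from 24 July 2002 is 24 July 2006.
Because the plaintiff's legal incapacity ran from 24 December 2004 to 23 July 2005, the deadline is extended by 211 days to 20 February 2007.
By the time the defendant's active military service began on 8 September 2007, the limitation period had already expired on 20 February 2007; that interval cannot revive it.
No stated provision tolls the period for a pending arbitration, so the interval from 25 August 2004 to 22 October 2004 has no effect on the deadline.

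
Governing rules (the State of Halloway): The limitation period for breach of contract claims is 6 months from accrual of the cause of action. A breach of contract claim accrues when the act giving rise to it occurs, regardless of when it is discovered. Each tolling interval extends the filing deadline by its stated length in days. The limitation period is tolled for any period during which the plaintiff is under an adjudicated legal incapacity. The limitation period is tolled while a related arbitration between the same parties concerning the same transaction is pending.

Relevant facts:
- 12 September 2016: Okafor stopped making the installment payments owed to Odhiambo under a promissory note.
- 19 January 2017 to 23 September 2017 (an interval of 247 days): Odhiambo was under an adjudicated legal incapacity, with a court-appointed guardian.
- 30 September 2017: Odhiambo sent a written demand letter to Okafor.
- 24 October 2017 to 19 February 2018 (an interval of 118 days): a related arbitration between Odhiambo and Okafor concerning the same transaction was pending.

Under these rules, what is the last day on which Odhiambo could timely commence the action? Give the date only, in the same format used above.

12 March 2018

The limitation period began to run on 12 September 2016.
6 months from 12 September 2016 is 12 March 2017.
The period was tolled for 247 days by the plaintiff's legal incapacity (19 January 2017 to 23 September 2017), pushing the deadline to 14 November 2017.
The period was tolled for 118 days by the pending related arbitration (24 October 2017 to 19 February 2018), pushing the deadline to 12 March 2018.
Nothing else in the chronology tolls or restarts the period.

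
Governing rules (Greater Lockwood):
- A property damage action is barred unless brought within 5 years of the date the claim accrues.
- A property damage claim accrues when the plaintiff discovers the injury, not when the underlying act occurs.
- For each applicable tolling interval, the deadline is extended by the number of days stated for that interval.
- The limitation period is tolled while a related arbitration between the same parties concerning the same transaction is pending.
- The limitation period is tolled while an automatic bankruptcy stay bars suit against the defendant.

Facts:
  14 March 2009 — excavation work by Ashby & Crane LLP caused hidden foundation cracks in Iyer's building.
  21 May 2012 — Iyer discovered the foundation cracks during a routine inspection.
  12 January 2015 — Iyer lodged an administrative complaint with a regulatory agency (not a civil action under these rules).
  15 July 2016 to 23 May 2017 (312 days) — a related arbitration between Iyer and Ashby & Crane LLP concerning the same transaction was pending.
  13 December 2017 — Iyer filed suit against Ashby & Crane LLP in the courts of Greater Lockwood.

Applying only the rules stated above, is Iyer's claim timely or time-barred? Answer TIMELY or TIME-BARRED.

TIMELY

The claim did not accrue until Iyer discovered the injury on 21 May 2012; the 14 March 2009 act date does not start the clock under the stated rule.
The untolled deadline — 5 years after 21 May 2012 — is 21 May 2017.
The period was tolled for 312 days by the pending related arbitration (15 July 2016 to 23 May 2017), pushing the deadline to 29 March 2018.
The other events in the timeline have no effect on the limitation period under the stated rules.
Iyer filed on 13 December 2017, before the 29 March 2018 deadline, so the action is timely.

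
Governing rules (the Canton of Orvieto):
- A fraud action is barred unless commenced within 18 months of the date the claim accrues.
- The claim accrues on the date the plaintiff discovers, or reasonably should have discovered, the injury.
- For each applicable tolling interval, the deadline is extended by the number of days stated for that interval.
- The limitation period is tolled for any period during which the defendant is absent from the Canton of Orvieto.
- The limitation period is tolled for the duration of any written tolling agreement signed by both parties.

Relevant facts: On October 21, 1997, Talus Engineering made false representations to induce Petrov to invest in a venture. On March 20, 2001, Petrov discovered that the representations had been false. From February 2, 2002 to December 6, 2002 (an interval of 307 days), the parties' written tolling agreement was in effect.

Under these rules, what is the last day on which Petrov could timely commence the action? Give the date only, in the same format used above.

July 24, 2003

The claim did not accrue until Petrov discovered the injury on March 20, 2001; the October 21, 1997 act date does not start the clock under the stated rule.
Adding the 18 months base period to March 20, 2001 gives a deadline of September 20, 2002, before any tolling.
Because the written tolling agreement ran from February 2, 2002 to December 6, 2002, the deadline is extended by 307 days to July 24, 2003.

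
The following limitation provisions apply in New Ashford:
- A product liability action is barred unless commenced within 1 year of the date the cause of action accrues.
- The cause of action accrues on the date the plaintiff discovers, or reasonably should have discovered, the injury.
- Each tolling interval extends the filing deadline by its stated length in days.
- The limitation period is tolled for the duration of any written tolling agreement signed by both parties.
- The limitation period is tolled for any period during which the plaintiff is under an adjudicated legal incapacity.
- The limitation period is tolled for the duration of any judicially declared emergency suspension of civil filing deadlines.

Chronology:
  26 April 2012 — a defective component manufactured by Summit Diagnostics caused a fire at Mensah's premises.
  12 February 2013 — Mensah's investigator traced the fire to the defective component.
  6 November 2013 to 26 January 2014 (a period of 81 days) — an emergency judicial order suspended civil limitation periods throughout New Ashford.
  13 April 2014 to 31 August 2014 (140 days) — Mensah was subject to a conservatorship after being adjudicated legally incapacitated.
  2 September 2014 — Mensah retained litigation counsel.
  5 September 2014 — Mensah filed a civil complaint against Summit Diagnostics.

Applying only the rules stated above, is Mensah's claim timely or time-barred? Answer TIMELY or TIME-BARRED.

TIMELY

Under the discovery rule, the claim accrued on 12 February 2013, when Mensah discovered the injury — not on the 26 April 2012 date of the underlying act.
Adding the 1 year base period to 12 February 2013 gives a deadline of 12 February 2014, before any tolling.
The period was tolled for 81 days by the emergency suspension of filing deadlines (6 November 2013 to 26 January 2014), pushing the deadline to 4 May 2014.
The plaintiff's legal incapacity from 13 April 2014 to 31 August 2014 tolled the period for 140 days, extending the deadline to 21 September 2014.
None of the other events listed affects the running of the period under the stated rules.
Filing on 5 September 2014 beat the 21 September 2014 deadline — the action is timely.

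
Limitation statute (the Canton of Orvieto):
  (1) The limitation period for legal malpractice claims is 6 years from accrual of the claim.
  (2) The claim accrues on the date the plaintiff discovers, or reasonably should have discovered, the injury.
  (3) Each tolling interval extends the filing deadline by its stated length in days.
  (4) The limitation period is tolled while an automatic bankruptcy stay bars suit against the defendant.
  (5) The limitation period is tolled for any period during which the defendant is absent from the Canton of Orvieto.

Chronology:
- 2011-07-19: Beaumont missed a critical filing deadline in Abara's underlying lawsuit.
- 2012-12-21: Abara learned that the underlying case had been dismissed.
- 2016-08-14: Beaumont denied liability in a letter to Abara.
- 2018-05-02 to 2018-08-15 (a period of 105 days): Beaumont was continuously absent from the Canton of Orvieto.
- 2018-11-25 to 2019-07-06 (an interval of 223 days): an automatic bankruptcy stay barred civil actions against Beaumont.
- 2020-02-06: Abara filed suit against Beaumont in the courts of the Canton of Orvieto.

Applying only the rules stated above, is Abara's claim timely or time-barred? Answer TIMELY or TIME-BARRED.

TIME-BARRED

Accrual is tied to discovery, so the period began on 2012-12-21 rather than on 2011-07-19 when the act occurred.
Adding the 6 years base period to 2012-12-21 gives a deadline of 2018-12-21, before any tolling.
Because the defendant's absence from the jurisdiction ran from 2018-05-02 to 2018-08-15, the deadline is extended by 105 days to 2019-04-05.
The automatic bankruptcy stay from 2018-11-25 to 2019-07-06 tolled the period for 223 days, extending the deadline to 2019-11-14.
Nothing else in the chronology tolls or restarts the period.
Filing on 2020-02-06 missed the 2019-11-14 deadline — the action is time-barred.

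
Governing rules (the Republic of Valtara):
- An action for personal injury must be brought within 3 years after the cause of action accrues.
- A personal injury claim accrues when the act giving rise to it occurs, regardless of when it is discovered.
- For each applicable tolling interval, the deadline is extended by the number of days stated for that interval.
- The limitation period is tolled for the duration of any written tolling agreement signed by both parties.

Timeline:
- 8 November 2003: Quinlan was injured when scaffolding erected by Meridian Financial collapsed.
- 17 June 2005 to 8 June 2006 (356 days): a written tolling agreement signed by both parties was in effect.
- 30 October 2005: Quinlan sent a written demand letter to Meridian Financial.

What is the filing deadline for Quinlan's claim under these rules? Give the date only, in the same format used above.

30 October 2007

The limitation period began to run on 8 November 2003.
Adding the 3 years base period to 8 November 2003 gives a deadline of 8 November 2006, before any tolling.
Because the written tolling agreement ran from 17 June 2005 to 8 June 2006, the deadline is extended by 356 days to 30 October 2007.
The other events in the timeline have no effect on the limitation period under the stated rules.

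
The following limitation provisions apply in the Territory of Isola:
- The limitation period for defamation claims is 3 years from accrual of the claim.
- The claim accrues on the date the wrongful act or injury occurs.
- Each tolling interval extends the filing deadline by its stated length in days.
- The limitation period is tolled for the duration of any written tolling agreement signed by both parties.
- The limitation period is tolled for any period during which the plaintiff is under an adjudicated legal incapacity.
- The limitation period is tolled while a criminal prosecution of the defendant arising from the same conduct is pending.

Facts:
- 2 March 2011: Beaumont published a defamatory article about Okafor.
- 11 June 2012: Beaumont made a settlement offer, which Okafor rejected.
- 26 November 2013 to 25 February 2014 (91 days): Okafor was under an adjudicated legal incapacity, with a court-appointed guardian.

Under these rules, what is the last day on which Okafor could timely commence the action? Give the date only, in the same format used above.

1 June 2014

The claim accrued on 2 March 2011, the date of the act.
3 years from 2 March 2011 is 2 March 2014.
The period was tolled for 91 days by the plaintiff's legal incapacity (26 November 2013 to 25 February 2014), pushing the deadline to 1 June 2014.
Nothing else in the chronology tolls or restarts the period.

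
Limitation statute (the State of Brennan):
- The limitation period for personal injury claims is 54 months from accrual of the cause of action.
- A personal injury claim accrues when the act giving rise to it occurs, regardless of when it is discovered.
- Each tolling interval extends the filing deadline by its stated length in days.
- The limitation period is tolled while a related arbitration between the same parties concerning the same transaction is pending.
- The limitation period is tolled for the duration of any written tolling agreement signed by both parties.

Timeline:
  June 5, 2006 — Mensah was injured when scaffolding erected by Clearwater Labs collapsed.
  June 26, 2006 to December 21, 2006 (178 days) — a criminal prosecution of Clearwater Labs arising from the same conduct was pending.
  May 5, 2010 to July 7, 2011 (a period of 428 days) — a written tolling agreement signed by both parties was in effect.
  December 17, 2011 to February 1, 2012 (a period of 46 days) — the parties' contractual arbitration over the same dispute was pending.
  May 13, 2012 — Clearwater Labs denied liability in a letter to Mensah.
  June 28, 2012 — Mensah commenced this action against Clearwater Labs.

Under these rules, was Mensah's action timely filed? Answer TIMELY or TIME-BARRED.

TIME-BARRED

The claim accrued on June 5, 2006, when the wrongful act occurred.
54 months from June 5, 2006 is December 5, 2010.
The written tolling agreement from May 5, 2010 to July 7, 2011 tolled the period for 428 days, extending the deadline to February 6, 2012.
Because the pending related arbitration ran from December 17, 2011 to February 1, 2012, the deadline is extended by 46 days to March 23, 2012.
Although a criminal prosecution ran from June 26, 2006 to December 21, 2006, the stated rules do not make that a tolling event, so it is disregarded.
The other events in the timeline have no effect on the limitation period under the stated rules.
Mensah filed on June 28, 2012, after the March 23, 2012 deadline, so the action is time-barred.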